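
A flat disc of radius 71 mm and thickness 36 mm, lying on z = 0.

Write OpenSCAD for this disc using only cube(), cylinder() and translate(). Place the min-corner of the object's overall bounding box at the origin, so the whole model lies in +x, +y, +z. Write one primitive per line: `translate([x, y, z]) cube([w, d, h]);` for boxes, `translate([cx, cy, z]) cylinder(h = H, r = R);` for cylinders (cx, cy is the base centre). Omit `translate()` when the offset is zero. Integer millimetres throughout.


translate([71, 71, 0]) cylinder(h = 36, r = 71);


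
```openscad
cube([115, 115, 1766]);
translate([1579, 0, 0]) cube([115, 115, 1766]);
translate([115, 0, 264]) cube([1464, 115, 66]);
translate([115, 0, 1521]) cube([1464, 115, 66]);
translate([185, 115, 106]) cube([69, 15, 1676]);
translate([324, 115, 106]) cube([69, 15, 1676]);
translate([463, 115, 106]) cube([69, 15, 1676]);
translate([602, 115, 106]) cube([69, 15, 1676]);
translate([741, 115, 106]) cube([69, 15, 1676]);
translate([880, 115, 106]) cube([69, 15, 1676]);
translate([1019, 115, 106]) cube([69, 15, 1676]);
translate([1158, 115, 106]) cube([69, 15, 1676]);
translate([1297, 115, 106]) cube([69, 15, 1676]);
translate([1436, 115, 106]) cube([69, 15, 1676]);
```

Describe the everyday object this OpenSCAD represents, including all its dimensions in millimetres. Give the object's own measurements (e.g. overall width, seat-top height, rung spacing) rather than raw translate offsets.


A fence section. Two 115×115 mm posts, 1766 mm tall, stand on the floor with a clear span of 1464 mm between their inner faces. Two horizontal rails of 115×66 mm section span the gap between the posts with their undersides at z = 264 mm and z = 1521 mm, flush with the posts' −y face. 10 pickets, each 69 mm wide, 15 mm thick and 1676 mm tall, are fixed to the +y face of the rails with their bottoms at z = 106 mm, spaced across the span with a 70 mm gap after the −x post and between neighbouring pickets, with 74 mm left before the +x post.


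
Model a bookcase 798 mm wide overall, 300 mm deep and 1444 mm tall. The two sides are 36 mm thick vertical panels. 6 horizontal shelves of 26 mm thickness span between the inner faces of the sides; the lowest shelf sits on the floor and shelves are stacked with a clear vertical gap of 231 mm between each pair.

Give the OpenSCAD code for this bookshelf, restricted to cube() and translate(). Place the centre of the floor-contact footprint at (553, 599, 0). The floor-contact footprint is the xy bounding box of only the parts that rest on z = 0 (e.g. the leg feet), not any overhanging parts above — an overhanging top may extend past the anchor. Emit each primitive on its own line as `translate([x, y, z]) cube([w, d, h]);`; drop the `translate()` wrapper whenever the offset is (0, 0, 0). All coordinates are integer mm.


translate([154, 449, 0]) cube([36, 300, 1444]);
translate([916, 449, 0]) cube([36, 300, 1444]);
translate([190, 449, 0]) cube([726, 300, 26]);
translate([190, 449, 257]) cube([726, 300, 26]);
translate([190, 449, 514]) cube([726, 300, 26]);
translate([190, 449, 771]) cube([726, 300, 26]);
translate([190, 449, 1028]) cube([726, 300, 26]);
translate([190, 449, 1285]) cube([726, 300, 26]);


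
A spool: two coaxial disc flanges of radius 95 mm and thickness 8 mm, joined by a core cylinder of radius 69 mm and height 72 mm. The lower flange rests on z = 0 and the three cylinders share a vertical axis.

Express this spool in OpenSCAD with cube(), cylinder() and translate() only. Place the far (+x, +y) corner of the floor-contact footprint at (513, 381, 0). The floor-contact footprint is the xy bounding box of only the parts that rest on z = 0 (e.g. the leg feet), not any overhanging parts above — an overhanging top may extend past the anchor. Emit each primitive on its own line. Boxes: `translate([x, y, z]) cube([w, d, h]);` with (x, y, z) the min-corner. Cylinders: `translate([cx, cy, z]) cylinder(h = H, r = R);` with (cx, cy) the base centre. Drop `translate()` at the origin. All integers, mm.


translate([418, 286, 0]) cylinder(h = 8, r = 95);
translate([418, 286, 8]) cylinder(h = 72, r = 69);
translate([418, 286, 80]) cylinder(h = 8, r = 95);


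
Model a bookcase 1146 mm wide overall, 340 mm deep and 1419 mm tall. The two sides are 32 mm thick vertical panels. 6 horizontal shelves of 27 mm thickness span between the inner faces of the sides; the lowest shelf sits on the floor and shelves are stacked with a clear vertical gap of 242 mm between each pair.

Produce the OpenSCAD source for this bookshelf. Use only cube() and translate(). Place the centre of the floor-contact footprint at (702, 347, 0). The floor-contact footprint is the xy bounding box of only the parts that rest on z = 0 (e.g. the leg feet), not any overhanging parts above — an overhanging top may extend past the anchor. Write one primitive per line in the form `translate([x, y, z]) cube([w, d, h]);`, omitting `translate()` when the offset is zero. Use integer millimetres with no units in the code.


translate([129, 177, 0]) cube([32, 340, 1419]);
translate([1243, 177, 0]) cube([32, 340, 1419]);
translate([161, 177, 0]) cube([1082, 340, 27]);
translate([161, 177, 269]) cube([1082, 340, 27]);
translate([161, 177, 538]) cube([1082, 340, 27]);
translate([161, 177, 807]) cube([1082, 340, 27]);
translate([161, 177, 1076]) cube([1082, 340, 27]);
translate([161, 177, 1345]) cube([1082, 340, 27]);


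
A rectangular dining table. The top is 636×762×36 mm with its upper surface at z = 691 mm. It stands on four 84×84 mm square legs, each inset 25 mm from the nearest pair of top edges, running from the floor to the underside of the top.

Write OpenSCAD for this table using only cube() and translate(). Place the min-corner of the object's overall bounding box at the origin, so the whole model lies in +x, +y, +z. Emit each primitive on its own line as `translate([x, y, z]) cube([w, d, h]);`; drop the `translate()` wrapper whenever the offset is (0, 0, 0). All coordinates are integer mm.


// leg_h = 691 - 36 = 655
translate([0, 0, 655]) cube([636, 762, 36]);
translate([25, 25, 0]) cube([84, 84, 655]);
translate([527, 25, 0]) cube([84, 84, 655]);
translate([25, 653, 0]) cube([84, 84, 655]);
translate([527, 653, 0]) cube([84, 84, 655]);


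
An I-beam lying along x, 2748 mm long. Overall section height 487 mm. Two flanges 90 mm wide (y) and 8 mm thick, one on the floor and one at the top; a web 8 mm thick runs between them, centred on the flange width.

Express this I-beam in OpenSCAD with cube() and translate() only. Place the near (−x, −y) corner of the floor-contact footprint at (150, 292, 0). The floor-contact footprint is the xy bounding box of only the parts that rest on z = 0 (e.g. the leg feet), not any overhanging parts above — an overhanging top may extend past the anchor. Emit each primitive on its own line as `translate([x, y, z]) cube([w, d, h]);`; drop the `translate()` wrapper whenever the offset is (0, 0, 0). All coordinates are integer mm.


translate([150, 292, 0]) cube([2748, 90, 8]);
translate([150, 333, 8]) cube([2748, 8, 471]);
translate([150, 292, 479]) cube([2748, 90, 8]);


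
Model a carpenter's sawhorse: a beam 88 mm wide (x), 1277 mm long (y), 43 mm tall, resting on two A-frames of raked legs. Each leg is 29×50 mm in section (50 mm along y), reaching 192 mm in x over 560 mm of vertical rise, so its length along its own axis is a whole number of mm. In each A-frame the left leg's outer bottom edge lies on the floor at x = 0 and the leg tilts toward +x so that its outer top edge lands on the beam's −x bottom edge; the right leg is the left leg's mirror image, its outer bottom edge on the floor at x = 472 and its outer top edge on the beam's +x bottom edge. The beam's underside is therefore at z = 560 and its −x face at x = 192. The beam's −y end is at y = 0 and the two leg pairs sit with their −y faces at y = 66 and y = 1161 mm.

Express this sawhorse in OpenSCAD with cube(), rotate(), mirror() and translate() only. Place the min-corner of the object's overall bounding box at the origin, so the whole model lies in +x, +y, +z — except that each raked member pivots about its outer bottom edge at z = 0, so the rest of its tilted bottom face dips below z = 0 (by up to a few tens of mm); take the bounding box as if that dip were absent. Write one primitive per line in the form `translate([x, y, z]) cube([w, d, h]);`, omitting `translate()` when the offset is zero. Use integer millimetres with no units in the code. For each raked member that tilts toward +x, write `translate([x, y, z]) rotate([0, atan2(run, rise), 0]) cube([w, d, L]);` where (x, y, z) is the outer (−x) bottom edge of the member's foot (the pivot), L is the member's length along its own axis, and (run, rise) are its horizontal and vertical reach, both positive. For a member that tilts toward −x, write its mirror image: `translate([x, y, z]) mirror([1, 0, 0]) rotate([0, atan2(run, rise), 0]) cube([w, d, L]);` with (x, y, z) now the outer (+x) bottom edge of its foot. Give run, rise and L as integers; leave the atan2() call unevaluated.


translate([192, 0, 560]) cube([88, 1277, 43]);
translate([0, 66, 0]) rotate([0, atan2(192, 560), 0]) cube([29, 50, 592]);
translate([472, 66, 0]) mirror([1, 0, 0]) rotate([0, atan2(192, 560), 0]) cube([29, 50, 592]);
translate([0, 1161, 0]) rotate([0, atan2(192, 560), 0]) cube([29, 50, 592]);
translate([472, 1161, 0]) mirror([1, 0, 0]) rotate([0, atan2(192, 560), 0]) cube([29, 50, 592]);


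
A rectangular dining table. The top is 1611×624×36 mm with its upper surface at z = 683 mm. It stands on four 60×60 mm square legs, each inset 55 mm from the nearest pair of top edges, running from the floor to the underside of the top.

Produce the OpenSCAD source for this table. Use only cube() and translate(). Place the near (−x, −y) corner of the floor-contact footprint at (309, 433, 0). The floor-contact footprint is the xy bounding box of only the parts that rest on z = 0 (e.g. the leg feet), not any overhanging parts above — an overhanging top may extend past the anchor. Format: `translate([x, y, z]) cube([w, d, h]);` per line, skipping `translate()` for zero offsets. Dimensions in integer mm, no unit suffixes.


translate([254, 378, 647]) cube([1611, 624, 36]);
translate([309, 433, 0]) cube([60, 60, 647]);
translate([1750, 433, 0]) cube([60, 60, 647]);
translate([309, 887, 0]) cube([60, 60, 647]);
translate([1750, 887, 0]) cube([60, 60, 647]);


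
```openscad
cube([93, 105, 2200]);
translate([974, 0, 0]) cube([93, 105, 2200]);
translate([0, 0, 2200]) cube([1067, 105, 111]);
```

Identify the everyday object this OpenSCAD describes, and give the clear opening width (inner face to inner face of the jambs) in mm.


A door frame. The clear opening width is 881 mm.

Two 2200 mm tall posts with a header on top — a door frame. The left jamb is 93 mm wide at x = 0; the right jamb starts at x = 974. The clear opening is 974 − 93 = 881 mm.


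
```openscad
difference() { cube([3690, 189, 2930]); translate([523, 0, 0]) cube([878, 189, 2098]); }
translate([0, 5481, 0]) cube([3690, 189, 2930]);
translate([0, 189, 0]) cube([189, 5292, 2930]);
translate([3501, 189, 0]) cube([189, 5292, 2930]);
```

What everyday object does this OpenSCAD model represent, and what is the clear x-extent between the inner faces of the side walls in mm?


A single room. The interior width is 3312 mm.

Four walls enclosing a rectangle with a door in the front wall — a room. Outside width 3690 minus two 189 mm walls gives 3312 mm.


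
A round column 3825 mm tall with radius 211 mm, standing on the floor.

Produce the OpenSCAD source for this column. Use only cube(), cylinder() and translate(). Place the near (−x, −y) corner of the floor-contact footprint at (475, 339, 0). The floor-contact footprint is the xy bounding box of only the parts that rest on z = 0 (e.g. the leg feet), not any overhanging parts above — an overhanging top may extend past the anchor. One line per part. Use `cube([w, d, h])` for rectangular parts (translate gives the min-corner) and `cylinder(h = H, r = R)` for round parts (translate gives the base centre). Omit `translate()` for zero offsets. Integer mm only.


translate([686, 550, 0]) cylinder(h = 3825, r = 211);


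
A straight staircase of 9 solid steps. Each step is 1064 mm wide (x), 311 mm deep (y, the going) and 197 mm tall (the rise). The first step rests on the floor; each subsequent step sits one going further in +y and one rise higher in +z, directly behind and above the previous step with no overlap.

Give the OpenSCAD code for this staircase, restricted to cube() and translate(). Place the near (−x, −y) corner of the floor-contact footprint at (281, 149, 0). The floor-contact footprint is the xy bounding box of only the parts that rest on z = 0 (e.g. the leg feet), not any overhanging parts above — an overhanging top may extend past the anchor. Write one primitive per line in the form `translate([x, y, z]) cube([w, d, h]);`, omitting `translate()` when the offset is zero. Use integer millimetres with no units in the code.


translate([281, 149, 0]) cube([1064, 311, 197]);
translate([281, 460, 197]) cube([1064, 311, 197]);
translate([281, 771, 394]) cube([1064, 311, 197]);
translate([281, 1082, 591]) cube([1064, 311, 197]);
translate([281, 1393, 788]) cube([1064, 311, 197]);
translate([281, 1704, 985]) cube([1064, 311, 197]);
translate([281, 2015, 1182]) cube([1064, 311, 197]);
translate([281, 2326, 1379]) cube([1064, 311, 197]);
translate([281, 2637, 1576]) cube([1064, 311, 197]);


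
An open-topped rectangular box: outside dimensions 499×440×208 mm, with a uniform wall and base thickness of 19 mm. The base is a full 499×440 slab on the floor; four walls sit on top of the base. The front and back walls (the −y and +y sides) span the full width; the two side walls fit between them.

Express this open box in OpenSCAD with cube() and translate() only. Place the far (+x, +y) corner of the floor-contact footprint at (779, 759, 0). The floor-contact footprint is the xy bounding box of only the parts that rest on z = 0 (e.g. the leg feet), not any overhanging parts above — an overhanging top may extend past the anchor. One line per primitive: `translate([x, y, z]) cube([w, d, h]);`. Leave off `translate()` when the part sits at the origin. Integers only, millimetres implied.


translate([280, 319, 0]) cube([499, 440, 19]);
translate([280, 319, 19]) cube([499, 19, 189]);
translate([280, 740, 19]) cube([499, 19, 189]);
translate([280, 338, 19]) cube([19, 402, 189]);
translate([760, 338, 19]) cube([19, 402, 189]);


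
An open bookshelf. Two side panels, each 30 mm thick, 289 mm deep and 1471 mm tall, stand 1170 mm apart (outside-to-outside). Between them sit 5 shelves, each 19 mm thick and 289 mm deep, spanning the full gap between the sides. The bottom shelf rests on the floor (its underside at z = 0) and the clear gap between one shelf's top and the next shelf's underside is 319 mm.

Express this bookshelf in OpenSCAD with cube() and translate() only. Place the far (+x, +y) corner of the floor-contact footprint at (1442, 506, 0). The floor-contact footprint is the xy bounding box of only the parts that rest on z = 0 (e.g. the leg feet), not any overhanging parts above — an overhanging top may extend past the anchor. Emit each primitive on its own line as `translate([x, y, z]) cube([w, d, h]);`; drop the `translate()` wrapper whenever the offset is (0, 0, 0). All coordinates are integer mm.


translate([272, 217, 0]) cube([30, 289, 1471]);
translate([1412, 217, 0]) cube([30, 289, 1471]);
translate([302, 217, 0]) cube([1110, 289, 19]);
translate([302, 217, 338]) cube([1110, 289, 19]);
translate([302, 217, 676]) cube([1110, 289, 19]);
translate([302, 217, 1014]) cube([1110, 289, 19]);
translate([302, 217, 1352]) cube([1110, 289, 19]);


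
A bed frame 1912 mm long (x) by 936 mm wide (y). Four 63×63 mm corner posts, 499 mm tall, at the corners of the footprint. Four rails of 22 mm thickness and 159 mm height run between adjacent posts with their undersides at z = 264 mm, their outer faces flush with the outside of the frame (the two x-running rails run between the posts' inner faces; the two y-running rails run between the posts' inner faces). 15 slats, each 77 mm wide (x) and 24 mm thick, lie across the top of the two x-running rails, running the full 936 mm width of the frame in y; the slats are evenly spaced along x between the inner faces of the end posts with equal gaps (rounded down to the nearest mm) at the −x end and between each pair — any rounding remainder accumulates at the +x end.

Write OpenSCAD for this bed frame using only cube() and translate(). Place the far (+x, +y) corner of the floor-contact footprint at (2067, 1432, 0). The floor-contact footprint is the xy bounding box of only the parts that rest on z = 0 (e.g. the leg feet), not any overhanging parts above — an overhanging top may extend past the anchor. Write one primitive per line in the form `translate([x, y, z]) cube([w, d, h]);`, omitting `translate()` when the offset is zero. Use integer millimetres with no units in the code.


// slat z = rail_z + rail_h = 264 + 159 = 423
// slat gap = ⌊(1786 − 15·77) / 16⌋ = 39
translate([155, 496, 0]) cube([63, 63, 499]);
translate([155, 1369, 0]) cube([63, 63, 499]);
translate([2004, 496, 0]) cube([63, 63, 499]);
translate([2004, 1369, 0]) cube([63, 63, 499]);
translate([218, 496, 264]) cube([1786, 22, 159]);
translate([218, 1410, 264]) cube([1786, 22, 159]);
translate([155, 559, 264]) cube([22, 810, 159]);
translate([2045, 559, 264]) cube([22, 810, 159]);
translate([257, 496, 423]) cube([77, 936, 24]);
translate([373, 496, 423]) cube([77, 936, 24]);
translate([489, 496, 423]) cube([77, 936, 24]);
translate([605, 496, 423]) cube([77, 936, 24]);
translate([721, 496, 423]) cube([77, 936, 24]);
translate([837, 496, 423]) cube([77, 936, 24]);
translate([953, 496, 423]) cube([77, 936, 24]);
translate([1069, 496, 423]) cube([77, 936, 24]);
translate([1185, 496, 423]) cube([77, 936, 24]);
translate([1301, 496, 423]) cube([77, 936, 24]);
translate([1417, 496, 423]) cube([77, 936, 24]);
translate([1533, 496, 423]) cube([77, 936, 24]);
translate([1649, 496, 423]) cube([77, 936, 24]);
translate([1765, 496, 423]) cube([77, 936, 24]);
translate([1881, 496, 423]) cube([77, 936, 24]);


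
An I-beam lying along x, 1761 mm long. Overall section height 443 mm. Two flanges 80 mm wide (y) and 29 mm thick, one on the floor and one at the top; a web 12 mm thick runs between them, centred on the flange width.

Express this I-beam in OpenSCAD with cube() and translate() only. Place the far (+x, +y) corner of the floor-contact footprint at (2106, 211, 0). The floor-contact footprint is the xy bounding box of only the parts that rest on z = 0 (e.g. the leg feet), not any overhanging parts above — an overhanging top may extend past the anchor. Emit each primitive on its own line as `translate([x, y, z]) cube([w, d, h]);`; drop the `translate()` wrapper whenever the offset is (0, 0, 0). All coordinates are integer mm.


translate([345, 131, 0]) cube([1761, 80, 29]);
translate([345, 165, 29]) cube([1761, 12, 385]);
translate([345, 131, 414]) cube([1761, 80, 29]);


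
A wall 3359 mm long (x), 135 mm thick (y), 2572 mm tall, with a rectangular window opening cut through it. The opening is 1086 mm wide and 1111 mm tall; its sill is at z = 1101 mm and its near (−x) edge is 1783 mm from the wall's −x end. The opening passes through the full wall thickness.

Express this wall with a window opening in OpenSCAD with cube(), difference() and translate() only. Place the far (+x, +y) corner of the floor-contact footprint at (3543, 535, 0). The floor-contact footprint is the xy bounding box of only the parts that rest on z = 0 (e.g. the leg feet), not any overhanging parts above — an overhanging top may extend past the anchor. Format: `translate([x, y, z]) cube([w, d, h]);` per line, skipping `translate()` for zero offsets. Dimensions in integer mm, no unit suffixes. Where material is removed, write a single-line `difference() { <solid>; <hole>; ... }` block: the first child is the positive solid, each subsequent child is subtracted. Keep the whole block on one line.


difference() { translate([184, 400, 0]) cube([3359, 135, 2572]); translate([1967, 400, 1101]) cube([1086, 135, 1111]); }


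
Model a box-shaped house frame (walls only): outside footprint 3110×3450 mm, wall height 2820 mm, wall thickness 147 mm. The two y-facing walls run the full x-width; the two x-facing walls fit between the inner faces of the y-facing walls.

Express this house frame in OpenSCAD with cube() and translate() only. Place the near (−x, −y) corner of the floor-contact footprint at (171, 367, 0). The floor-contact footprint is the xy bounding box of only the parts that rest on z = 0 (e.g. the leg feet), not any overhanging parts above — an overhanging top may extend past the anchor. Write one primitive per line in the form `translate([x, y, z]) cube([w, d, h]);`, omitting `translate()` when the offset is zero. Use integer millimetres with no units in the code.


translate([171, 367, 0]) cube([3110, 147, 2820]);
translate([171, 3670, 0]) cube([3110, 147, 2820]);
translate([171, 514, 0]) cube([147, 3156, 2820]);
translate([3134, 514, 0]) cube([147, 3156, 2820]);


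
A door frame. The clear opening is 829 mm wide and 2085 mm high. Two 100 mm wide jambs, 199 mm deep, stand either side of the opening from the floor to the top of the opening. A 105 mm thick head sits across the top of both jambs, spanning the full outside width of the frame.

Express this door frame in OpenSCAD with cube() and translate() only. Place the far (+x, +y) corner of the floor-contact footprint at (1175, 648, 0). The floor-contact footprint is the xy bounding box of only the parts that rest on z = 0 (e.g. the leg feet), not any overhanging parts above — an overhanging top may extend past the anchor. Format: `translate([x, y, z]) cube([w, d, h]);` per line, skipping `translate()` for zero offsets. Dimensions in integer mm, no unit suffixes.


translate([146, 449, 0]) cube([100, 199, 2085]);
translate([1075, 449, 0]) cube([100, 199, 2085]);
translate([146, 449, 2085]) cube([1029, 199, 105]);


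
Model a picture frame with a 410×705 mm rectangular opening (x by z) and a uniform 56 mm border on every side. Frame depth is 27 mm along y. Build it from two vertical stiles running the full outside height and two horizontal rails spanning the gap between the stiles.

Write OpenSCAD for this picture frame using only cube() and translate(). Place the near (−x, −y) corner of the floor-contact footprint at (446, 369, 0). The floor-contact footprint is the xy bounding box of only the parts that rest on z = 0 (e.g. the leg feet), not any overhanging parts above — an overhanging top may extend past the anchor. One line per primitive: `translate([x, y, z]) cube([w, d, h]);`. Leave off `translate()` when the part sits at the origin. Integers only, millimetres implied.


translate([446, 369, 0]) cube([56, 27, 817]);
translate([912, 369, 0]) cube([56, 27, 817]);
translate([502, 369, 0]) cube([410, 27, 56]);
translate([502, 369, 761]) cube([410, 27, 56]);


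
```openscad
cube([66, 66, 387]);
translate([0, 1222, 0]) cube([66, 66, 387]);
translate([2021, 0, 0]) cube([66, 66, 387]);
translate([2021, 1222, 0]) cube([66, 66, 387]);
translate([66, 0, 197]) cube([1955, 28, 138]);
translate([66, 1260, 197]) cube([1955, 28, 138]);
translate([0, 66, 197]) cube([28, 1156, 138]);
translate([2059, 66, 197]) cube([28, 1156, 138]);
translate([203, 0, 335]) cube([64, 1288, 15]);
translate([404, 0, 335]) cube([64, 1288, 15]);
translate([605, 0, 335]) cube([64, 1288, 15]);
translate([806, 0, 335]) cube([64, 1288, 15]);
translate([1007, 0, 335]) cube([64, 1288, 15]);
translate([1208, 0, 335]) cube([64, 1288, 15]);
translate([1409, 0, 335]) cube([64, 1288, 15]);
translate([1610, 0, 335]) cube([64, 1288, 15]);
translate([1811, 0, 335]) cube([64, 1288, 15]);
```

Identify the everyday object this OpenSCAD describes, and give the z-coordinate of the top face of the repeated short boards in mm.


A bed frame. The slat-top height is 350 mm.

Four posts, four rails, and a row of slats — a bed frame. Slats sit on the rails at z = 197 + 138 = 335; with slat thickness 15, the top is 350 mm.


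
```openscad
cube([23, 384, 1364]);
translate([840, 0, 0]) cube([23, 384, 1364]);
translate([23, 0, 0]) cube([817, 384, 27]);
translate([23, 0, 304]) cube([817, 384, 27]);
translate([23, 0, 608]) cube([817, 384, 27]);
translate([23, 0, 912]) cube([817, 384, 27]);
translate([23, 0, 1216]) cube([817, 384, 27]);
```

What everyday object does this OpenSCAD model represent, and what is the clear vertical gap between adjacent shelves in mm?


A bookshelf. The clear shelf gap is 277 mm.

Two tall side panels with 5 horizontal boards between them — a bookshelf. The first two shelf undersides are at z = 0 and z = 304; with shelf thickness 27, the clear gap is 304 − 0 − 27 = 277 mm.


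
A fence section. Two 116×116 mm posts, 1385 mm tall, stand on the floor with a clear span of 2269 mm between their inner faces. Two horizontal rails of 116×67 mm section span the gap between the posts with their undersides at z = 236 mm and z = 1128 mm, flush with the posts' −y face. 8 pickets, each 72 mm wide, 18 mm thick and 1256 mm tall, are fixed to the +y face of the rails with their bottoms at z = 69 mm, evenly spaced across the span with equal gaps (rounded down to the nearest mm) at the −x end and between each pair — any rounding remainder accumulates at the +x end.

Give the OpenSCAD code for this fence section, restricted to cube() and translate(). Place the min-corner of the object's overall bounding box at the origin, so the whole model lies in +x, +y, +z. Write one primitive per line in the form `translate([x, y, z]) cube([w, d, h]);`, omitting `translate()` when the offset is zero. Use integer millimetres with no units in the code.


cube([116, 116, 1385]);
translate([2385, 0, 0]) cube([116, 116, 1385]);
translate([116, 0, 236]) cube([2269, 116, 67]);
translate([116, 0, 1128]) cube([2269, 116, 67]);
translate([304, 116, 69]) cube([72, 18, 1256]);
translate([564, 116, 69]) cube([72, 18, 1256]);
translate([824, 116, 69]) cube([72, 18, 1256]);
translate([1084, 116, 69]) cube([72, 18, 1256]);
translate([1344, 116, 69]) cube([72, 18, 1256]);
translate([1604, 116, 69]) cube([72, 18, 1256]);
translate([1864, 116, 69]) cube([72, 18, 1256]);
translate([2124, 116, 69]) cube([72, 18, 1256]);


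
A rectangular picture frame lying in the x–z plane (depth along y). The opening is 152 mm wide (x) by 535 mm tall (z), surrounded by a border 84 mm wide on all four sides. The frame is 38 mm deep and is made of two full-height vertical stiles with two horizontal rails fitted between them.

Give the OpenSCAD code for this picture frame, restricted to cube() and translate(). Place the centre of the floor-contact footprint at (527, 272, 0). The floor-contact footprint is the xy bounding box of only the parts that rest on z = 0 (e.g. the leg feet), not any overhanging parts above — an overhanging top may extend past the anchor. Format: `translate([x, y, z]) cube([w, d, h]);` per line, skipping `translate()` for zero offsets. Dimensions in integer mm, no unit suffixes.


translate([367, 253, 0]) cube([84, 38, 703]);
translate([603, 253, 0]) cube([84, 38, 703]);
translate([451, 253, 0]) cube([152, 38, 84]);
translate([451, 253, 619]) cube([152, 38, 84]);


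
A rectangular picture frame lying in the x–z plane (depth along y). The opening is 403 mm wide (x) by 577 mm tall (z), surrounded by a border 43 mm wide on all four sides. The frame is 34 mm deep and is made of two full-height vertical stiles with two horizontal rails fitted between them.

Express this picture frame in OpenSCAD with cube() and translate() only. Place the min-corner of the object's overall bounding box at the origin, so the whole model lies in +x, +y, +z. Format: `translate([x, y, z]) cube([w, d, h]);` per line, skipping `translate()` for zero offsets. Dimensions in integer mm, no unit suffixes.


cube([43, 34, 663]);
translate([446, 0, 0]) cube([43, 34, 663]);
translate([43, 0, 0]) cube([403, 34, 43]);
translate([43, 0, 620]) cube([403, 34, 43]);


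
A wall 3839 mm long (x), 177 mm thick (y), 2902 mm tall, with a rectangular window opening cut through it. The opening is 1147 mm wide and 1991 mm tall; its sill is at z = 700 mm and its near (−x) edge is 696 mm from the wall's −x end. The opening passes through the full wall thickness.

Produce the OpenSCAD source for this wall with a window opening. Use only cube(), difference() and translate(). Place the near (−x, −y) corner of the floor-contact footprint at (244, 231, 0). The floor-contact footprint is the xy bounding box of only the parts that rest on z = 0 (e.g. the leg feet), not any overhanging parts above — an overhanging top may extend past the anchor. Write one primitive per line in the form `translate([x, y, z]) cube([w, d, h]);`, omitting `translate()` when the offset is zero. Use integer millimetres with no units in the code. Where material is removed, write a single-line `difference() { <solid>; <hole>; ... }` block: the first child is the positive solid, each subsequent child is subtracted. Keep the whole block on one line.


difference() { translate([244, 231, 0]) cube([3839, 177, 2902]); translate([940, 231, 700]) cube([1147, 177, 1991]); }


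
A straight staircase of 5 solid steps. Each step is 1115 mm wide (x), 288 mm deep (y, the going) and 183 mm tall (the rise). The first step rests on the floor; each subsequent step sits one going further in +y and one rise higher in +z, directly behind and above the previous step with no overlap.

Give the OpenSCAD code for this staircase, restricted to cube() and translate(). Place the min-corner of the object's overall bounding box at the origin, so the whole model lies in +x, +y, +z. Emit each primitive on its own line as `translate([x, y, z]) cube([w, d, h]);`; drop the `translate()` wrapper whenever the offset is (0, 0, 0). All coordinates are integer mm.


cube([1115, 288, 183]);
translate([0, 288, 183]) cube([1115, 288, 183]);
translate([0, 576, 366]) cube([1115, 288, 183]);
translate([0, 864, 549]) cube([1115, 288, 183]);
translate([0, 1152, 732]) cube([1115, 288, 183]);


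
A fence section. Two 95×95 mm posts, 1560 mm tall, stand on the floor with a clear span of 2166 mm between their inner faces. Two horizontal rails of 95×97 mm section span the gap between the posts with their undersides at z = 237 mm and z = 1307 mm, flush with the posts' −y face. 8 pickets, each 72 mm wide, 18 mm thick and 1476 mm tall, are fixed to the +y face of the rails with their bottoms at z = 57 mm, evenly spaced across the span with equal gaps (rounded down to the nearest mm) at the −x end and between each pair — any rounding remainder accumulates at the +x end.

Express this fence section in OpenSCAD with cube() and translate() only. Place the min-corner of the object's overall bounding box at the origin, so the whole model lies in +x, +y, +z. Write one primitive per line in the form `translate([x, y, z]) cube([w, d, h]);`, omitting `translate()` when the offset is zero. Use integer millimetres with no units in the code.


cube([95, 95, 1560]);
translate([2261, 0, 0]) cube([95, 95, 1560]);
translate([95, 0, 237]) cube([2166, 95, 97]);
translate([95, 0, 1307]) cube([2166, 95, 97]);
translate([271, 95, 57]) cube([72, 18, 1476]);
translate([519, 95, 57]) cube([72, 18, 1476]);
translate([767, 95, 57]) cube([72, 18, 1476]);
translate([1015, 95, 57]) cube([72, 18, 1476]);
translate([1263, 95, 57]) cube([72, 18, 1476]);
translate([1511, 95, 57]) cube([72, 18, 1476]);
translate([1759, 95, 57]) cube([72, 18, 1476]);
translate([2007, 95, 57]) cube([72, 18, 1476]);


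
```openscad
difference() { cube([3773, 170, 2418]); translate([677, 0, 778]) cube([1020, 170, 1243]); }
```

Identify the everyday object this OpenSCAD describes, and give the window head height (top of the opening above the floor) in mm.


A wall with a window opening. The window head height is 2021 mm.

A wall with a rectangular opening subtracted — a window. Sill at z = 778, opening 1243 mm tall, so the head is at 778 + 1243 = 2021 mm.


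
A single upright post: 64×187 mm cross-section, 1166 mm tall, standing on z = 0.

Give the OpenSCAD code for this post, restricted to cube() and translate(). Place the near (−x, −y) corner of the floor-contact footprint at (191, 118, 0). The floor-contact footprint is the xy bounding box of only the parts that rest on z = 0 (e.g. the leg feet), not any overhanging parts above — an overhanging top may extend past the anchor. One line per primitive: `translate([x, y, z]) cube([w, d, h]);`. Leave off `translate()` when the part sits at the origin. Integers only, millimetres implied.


translate([191, 118, 0]) cube([64, 187, 1166]);


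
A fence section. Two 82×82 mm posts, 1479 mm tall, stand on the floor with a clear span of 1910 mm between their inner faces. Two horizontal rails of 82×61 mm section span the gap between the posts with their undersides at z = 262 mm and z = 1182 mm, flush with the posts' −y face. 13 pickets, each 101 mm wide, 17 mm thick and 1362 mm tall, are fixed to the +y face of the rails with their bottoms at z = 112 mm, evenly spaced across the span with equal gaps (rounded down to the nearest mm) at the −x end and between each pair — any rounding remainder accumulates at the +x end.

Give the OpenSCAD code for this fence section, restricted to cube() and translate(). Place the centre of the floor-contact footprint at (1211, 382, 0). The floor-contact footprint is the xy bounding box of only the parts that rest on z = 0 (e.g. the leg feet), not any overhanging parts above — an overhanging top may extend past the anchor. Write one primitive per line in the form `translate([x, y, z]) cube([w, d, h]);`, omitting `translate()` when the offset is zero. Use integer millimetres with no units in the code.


translate([174, 341, 0]) cube([82, 82, 1479]);
translate([2166, 341, 0]) cube([82, 82, 1479]);
translate([256, 341, 262]) cube([1910, 82, 61]);
translate([256, 341, 1182]) cube([1910, 82, 61]);
translate([298, 423, 112]) cube([101, 17, 1362]);
translate([441, 423, 112]) cube([101, 17, 1362]);
translate([584, 423, 112]) cube([101, 17, 1362]);
translate([727, 423, 112]) cube([101, 17, 1362]);
translate([870, 423, 112]) cube([101, 17, 1362]);
translate([1013, 423, 112]) cube([101, 17, 1362]);
translate([1156, 423, 112]) cube([101, 17, 1362]);
translate([1299, 423, 112]) cube([101, 17, 1362]);
translate([1442, 423, 112]) cube([101, 17, 1362]);
translate([1585, 423, 112]) cube([101, 17, 1362]);
translate([1728, 423, 112]) cube([101, 17, 1362]);
translate([1871, 423, 112]) cube([101, 17, 1362]);
translate([2014, 423, 112]) cube([101, 17, 1362]);


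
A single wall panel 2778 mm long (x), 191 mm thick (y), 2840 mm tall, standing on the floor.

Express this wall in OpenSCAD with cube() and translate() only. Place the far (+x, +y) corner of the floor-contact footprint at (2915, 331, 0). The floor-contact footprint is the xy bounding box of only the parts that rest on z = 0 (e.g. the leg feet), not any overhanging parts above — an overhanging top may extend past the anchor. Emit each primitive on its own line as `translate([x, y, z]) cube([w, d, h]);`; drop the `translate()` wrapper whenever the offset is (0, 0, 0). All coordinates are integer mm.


translate([137, 140, 0]) cube([2778, 191, 2840]);


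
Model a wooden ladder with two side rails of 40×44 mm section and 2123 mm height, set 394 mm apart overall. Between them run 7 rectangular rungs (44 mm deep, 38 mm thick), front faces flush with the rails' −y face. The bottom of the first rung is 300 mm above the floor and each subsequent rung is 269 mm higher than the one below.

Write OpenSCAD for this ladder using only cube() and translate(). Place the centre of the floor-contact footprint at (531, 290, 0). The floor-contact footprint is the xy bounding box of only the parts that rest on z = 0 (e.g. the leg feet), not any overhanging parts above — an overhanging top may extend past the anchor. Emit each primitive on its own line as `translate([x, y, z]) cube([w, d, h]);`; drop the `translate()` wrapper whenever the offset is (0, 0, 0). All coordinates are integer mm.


translate([334, 268, 0]) cube([40, 44, 2123]);
translate([688, 268, 0]) cube([40, 44, 2123]);
translate([374, 268, 300]) cube([314, 44, 38]);
translate([374, 268, 569]) cube([314, 44, 38]);
translate([374, 268, 838]) cube([314, 44, 38]);
translate([374, 268, 1107]) cube([314, 44, 38]);
translate([374, 268, 1376]) cube([314, 44, 38]);
translate([374, 268, 1645]) cube([314, 44, 38]);
translate([374, 268, 1914]) cube([314, 44, 38]);


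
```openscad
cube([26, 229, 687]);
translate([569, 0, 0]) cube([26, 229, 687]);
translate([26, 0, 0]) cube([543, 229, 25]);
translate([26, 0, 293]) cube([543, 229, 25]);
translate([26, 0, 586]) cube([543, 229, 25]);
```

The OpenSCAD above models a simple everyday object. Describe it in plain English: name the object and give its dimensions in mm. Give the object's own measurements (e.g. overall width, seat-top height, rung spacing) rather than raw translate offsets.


An open bookshelf. Two side panels, each 26 mm thick, 229 mm deep and 687 mm tall, stand 595 mm apart (outside-to-outside). Between them sit 3 shelves, each 25 mm thick and 229 mm deep, spanning the full gap between the sides. The bottom shelf rests on the floor (its underside at z = 0) and the clear gap between one shelf's top and the next shelf's underside is 268 mm.


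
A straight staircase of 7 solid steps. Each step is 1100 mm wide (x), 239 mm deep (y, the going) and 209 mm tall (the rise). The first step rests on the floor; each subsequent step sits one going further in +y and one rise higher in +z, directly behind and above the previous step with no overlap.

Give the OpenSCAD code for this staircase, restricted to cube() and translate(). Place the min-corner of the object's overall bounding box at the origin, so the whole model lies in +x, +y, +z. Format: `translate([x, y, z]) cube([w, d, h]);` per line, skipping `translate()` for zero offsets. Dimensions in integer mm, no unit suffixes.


cube([1100, 239, 209]);
translate([0, 239, 209]) cube([1100, 239, 209]);
translate([0, 478, 418]) cube([1100, 239, 209]);
translate([0, 717, 627]) cube([1100, 239, 209]);
translate([0, 956, 836]) cube([1100, 239, 209]);
translate([0, 1195, 1045]) cube([1100, 239, 209]);
translate([0, 1434, 1254]) cube([1100, 239, 209]);


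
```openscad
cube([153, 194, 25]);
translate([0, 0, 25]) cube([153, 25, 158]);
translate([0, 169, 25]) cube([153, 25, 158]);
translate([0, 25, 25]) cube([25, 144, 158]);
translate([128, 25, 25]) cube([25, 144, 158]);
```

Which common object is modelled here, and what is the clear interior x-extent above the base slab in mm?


An open box. The internal width is 103 mm.

A 153×194 base slab with four walls standing on it — an open box. The base is 153 mm wide and the walls are 25 mm thick, so the internal width is 153 − 2 × 25 = 103 mm.


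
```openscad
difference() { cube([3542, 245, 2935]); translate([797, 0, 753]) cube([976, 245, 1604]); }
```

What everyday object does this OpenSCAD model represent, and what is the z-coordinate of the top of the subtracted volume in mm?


A wall with a window opening. The window head height is 2357 mm.

A wall with a rectangular opening subtracted — a window. Sill at z = 753, opening 1604 mm tall, so the head is at 753 + 1604 = 2357 mm.


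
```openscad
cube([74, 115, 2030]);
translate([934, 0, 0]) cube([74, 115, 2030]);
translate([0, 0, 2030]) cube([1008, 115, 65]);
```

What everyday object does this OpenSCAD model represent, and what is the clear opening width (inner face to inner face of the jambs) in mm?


A door frame. The clear opening width is 860 mm.

Two 2030 mm tall posts with a header on top — a door frame. The left jamb is 74 mm wide at x = 0; the right jamb starts at x = 934. The clear opening is 934 − 74 = 860 mm.


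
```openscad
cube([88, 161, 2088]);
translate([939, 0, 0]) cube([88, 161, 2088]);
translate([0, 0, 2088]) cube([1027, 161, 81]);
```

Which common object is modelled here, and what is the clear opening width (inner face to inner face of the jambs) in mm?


A door frame. The clear opening width is 851 mm.

Two 2088 mm tall posts with a header on top — a door frame. The left jamb is 88 mm wide at x = 0; the right jamb starts at x = 939. The clear opening is 939 − 88 = 851 mm.
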